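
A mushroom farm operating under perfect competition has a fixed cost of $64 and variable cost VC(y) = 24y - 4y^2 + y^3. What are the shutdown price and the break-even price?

Shutdown price = min AVC. AVC = 24 - 4y + y^2, with vertex at y = 2 and minimum $20.
ATC = 64/y + 24 - 4y + y^2. Setting dATC/dy = −64/y^2 − 4 + 2y = 0 gives y = 4 (since 2·4^3 − 4·4^2 = 64).
min ATC = 64/4 + 24 − 4·4 + 4^2 = $40. That is the break-even price.
For $20 ≤ P < $40 the firm produces at a loss; below $20 it shuts down.

Shutdown price = $20; break-even price = $40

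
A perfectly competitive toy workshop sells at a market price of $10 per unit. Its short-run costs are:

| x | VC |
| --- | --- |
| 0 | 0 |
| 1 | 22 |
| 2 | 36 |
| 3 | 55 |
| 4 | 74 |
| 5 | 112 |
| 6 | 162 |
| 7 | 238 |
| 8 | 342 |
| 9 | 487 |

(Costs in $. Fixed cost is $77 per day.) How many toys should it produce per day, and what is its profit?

Profit at each row (π = 10x − TC): x=0: -77; x=1: -89; x=2: -93; x=3: -102; x=4: -111; x=5: -139; x=6: -179; x=7: -245; x=8: -339; x=9: -474.
Profit is highest at x = 0. Equivalently, the lowest AVC in the table is 36/2 ≈ $18 at x = 2, and P = $10 falls below it — price never covers variable cost, so the firm shuts down and loses only its fixed cost.

x = 0 (shut down); profit = -$77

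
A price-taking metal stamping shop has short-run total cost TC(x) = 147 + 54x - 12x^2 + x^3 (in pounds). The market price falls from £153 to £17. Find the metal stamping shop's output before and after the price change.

MC = 54 - 24x + 3x^2; the shutdown threshold is min AVC = £18 (at x = 6).
At P = £153 ≥ min AVC, set P = MC on the rising branch: x = 11.
At P = £17 < min AVC = £18, price no longer covers variable cost at any output, so the firm shuts down: x = 0.

Output falls from 11 to 0 (the firm shuts down)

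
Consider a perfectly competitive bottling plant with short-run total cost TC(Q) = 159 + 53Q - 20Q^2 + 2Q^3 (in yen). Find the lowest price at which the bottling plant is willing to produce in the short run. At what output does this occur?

Short-run supply begins at min AVC. From VC = 53Q - 20Q^2 + 2Q^3, AVC = 53 - 20Q + 2Q^2.
At the minimum of AVC, MC = AVC. MC = 53 - 40Q + 6Q^2; setting MC = AVC gives 4Q^2 - 20Q = 0, so Q = 5. min AVC = 3.
For P < ¥3 the firm produces nothing.

¥3 per unit, at Q = 5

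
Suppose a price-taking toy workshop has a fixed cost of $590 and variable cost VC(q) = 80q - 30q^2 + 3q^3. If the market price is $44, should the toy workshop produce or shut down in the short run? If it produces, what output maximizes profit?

Produce at q = 6

Strip out fixed cost: VC = 80q - 30q^2 + 3q^3. Then AVC = 80 - 30q + 3q^2 and MC = 80 - 60q + 9q^2.
AVC is minimized where dAVC/dq = -30 + 6q = 0, at q = 5; min AVC = 80 - 30·5 + 3·5^2 = $5.
P = $44 exceeds min AVC = $5, so the firm stays open.
Set P = MC: 44 = 80 - 60q + 9q^2 → 36 - 60q + 9q^2 = 0. The roots are q = 2/3 and q = 6; the profit-maximizing output is on the rising part of MC, so q* = 6.
Check: AVC at q = 6 is $8 ≤ P, so revenue covers variable cost.
Profit = P·q − TC = 44·6 − 638 = -$374, a loss, but smaller than the $590 fixed cost the firm would lose by shutting down.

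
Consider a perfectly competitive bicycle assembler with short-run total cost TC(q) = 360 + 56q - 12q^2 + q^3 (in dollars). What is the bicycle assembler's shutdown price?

$20 per unit

The firm shuts down when price falls below the minimum of average variable cost. AVC = VC/q = 56 - 12q + q^2.
At the minimum of AVC, MC = AVC. MC = 56 - 24q + 3q^2; setting MC = AVC gives 2q^2 - 12q = 0, so q = 6. min AVC = 20.
The firm shuts down for any P below $20.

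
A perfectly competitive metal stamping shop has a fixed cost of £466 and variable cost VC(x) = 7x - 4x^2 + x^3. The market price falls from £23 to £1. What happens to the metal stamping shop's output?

Output falls from 4 to 0 (the firm shuts down)

MC = 7 - 8x + 3x^2; the shutdown threshold is min AVC = £3 (at x = 2).
At P = £23 ≥ min AVC, set P = MC on the rising branch: x = 4.
At P = £1 < min AVC = £3, price no longer covers variable cost at any output, so the firm shuts down: x = 0.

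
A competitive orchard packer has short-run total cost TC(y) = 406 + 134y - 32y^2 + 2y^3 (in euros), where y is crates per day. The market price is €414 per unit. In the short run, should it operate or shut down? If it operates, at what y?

From TC, MC = TC'(y) = 134 - 64y + 6y^2 and AVC = VC/y = 134 - 32y + 2y^2.
AVC hits its minimum where MC = AVC, at y = 8, giving min AVC = 134 - 32·8 + 2·8^2 = €6.
Since P = €414 ≥ min AVC = €6, price covers variable cost and the firm should produce.
P = MC gives -280 - 64y + 6y^2 = 0, with roots -10/3 and 14. Take the larger (rising MC): y* = 14.
Check: AVC at y = 14 is €78 ≤ P, so revenue covers variable cost.
Profit = P·y − TC = 414·14 − 1498 = €4298.

Produce at y = 14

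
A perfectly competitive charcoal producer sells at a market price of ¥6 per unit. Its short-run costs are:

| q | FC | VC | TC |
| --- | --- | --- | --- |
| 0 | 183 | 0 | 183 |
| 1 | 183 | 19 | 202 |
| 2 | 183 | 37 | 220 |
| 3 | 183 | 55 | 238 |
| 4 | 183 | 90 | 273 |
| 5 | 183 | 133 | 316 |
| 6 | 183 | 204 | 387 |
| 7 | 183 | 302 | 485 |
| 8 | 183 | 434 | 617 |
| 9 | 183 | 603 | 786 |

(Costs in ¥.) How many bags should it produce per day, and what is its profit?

q = 0 (shut down); profit = -¥183

Profit at each row (π = 6q − TC): q=0: -183; q=1: -196; q=2: -208; q=3: -220; q=4: -249; q=5: -286; q=6: -351; q=7: -443; q=8: -569; q=9: -732.
Profit is highest at q = 0. Equivalently, the lowest AVC in the table is 55/3 ≈ ¥18.33 at q = 3, and P = ¥6 falls below it — price never covers variable cost, so the firm shuts down and loses only its fixed cost.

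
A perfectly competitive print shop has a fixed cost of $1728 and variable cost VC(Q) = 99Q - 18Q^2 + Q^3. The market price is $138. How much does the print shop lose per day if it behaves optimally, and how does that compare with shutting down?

Profit = -$376 at Q = 13

AVC = 99 - 18Q + Q^2 has its minimum $18 at Q = 9; price $138 clears that bar, so the firm operates.
MC = 99 - 36Q + 3Q^2. Setting P = MC and taking the root on the rising branch gives Q* = 13.
TR = 138·13 = 1794. TC = 1728 + 442 = 2170. Profit = 1794 − 2170 = -$376.
That loss of $376 beats the $1728 the firm would lose by shutting down; producing recovers $1352 of fixed cost.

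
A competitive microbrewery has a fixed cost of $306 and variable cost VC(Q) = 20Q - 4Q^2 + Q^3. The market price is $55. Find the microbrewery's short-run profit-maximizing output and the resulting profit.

AVC = 20 - 4Q + Q^2; min AVC = $16 at Q = 2. Since P = $55 ≥ min AVC, the firm produces.
With MC = 20 - 8Q + 3Q^2, P = MC on the upward-sloping part at Q* = 5.
TR = 55·5 = 275. TC = 306 + 125 = 431. Profit = 275 − 431 = -$156.
Shutting down would mean losing the fixed cost of $306, so operating at a loss of $156 is better by $150.

Profit = -$156 at Q = 5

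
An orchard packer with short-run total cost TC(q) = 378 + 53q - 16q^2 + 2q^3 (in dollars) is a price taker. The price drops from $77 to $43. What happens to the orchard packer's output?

MC = 53 - 32q + 6q^2; the shutdown threshold is min AVC = $21 (at q = 4).
With P = $77 above the shutdown price, P = MC gives q = 6.
At P = $43 ≥ min AVC, set P = MC: q = 5. The firm stays open but cuts output.

Output falls from 6 to 5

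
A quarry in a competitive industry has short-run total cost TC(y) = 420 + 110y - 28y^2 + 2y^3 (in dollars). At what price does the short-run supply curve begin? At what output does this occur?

$12 per unit, at y = 7

The shutdown price is the minimum of AVC. VC = 110y - 28y^2 + 2y^3, so AVC = 110 - 28y + 2y^2.
dAVC/dy = -28 + 4y = 0 gives y = 7. min AVC = 110 - 28·7 + 2·7^2 = 12.
For P < $12 the firm produces nothing.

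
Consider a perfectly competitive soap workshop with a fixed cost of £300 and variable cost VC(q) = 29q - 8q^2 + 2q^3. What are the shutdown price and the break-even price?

Shutdown price = £21; break-even price = £99

Shutdown price = min AVC. AVC = 29 - 8q + 2q^2, with vertex at q = 2 and minimum £21.
ATC = 300/q + 29 - 8q + 2q^2. Setting dATC/dq = −300/q^2 − 8 + 4q = 0 gives q = 5 (since 4·5^3 − 8·5^2 = 300).
min ATC = 300/5 + 29 − 8·5 + 2·5^2 = £99. That is the break-even price.
Between these two prices the firm operates at a loss; above £99 it earns a profit.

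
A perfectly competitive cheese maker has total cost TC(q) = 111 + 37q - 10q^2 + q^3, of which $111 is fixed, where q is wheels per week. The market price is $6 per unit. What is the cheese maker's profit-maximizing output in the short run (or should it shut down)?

Shut down

Variable cost is VC = 37q - 10q^2 + q^3, so AVC = VC/q = 37 - 10q + q^2 and MC = dTC/dq = 37 - 20q + 3q^2.
AVC hits its minimum where MC = AVC, at q = 5, giving min AVC = 37 - 10·5 + 5^2 = $12.
Since P = $6 < min AVC = $12, price fails to cover variable cost at any output.
The firm minimizes its loss by shutting down and losing only its fixed cost of $111.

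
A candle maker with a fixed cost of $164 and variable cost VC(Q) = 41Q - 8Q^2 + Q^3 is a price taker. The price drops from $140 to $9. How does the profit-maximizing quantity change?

MC = 41 - 16Q + 3Q^2; the shutdown threshold is min AVC = $25 (at Q = 4).
With P = $140 above the shutdown price, P = MC gives Q = 9.
At P = $9 < min AVC = $25, price no longer covers variable cost at any output, so the firm shuts down: Q = 0.

Output falls from 9 to 0 (the firm shuts down)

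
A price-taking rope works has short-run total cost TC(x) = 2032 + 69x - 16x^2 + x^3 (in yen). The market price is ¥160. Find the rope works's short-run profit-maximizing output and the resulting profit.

AVC = 69 - 16x + x^2; min AVC = ¥5 at x = 8. Since P = ¥160 ≥ min AVC, the firm produces.
MC = 69 - 32x + 3x^2. Setting P = MC and taking the root on the rising branch gives x* = 13.
TR = 160·13 = 2080. TC = 2032 + 390 = 2422. Profit = 2080 − 2422 = -¥342.
Shutting down would mean losing the fixed cost of ¥2032, so operating at a loss of ¥342 is better by ¥1690.

Profit = -¥342 at x = 13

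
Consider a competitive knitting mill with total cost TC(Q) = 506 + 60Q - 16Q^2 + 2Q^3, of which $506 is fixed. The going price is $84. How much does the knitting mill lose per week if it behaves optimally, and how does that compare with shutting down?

Profit = -$218 at Q = 6

AVC = 60 - 16Q + 2Q^2; min AVC = $28 at Q = 4. Since P = $84 ≥ min AVC, the firm produces.
MC = 60 - 32Q + 6Q^2. Setting P = MC and taking the root on the rising branch gives Q* = 6.
TR = 84·6 = 504. TC = 506 + 216 = 722. Profit = 504 − 722 = -$218.
By producing, the firm covers all variable cost plus $288 of fixed cost; shutting down would lose the full $506.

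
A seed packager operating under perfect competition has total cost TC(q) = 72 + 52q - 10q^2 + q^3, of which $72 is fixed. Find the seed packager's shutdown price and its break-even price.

Shutdown price = min AVC. AVC = 52 - 10q + q^2, with vertex at q = 5 and minimum $27.
ATC = 72/q + 52 - 10q + q^2. Setting dATC/dq = −72/q^2 − 10 + 2q = 0 gives q = 6 (since 2·6^3 − 10·6^2 = 72).
min ATC = 72/6 + 52 − 10·6 + 6^2 = $40. That is the break-even price.
For $27 ≤ P < $40 the firm produces at a loss; below $27 it shuts down.

Shutdown price = $27; break-even price = $40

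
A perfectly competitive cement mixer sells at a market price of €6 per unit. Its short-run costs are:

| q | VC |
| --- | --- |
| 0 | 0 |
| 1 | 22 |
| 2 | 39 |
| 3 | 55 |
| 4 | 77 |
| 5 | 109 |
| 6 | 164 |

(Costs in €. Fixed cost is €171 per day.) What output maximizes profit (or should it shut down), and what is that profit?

q = 0 (shut down); profit = -€171

Tabulate TR − TC: q=0: -171; q=1: -187; q=2: -198; q=3: -208; q=4: -224; q=5: -250; q=6: -299.
Profit is highest at q = 0. Equivalently, the lowest AVC in the table is 55/3 ≈ €18.33 at q = 3, and P = €6 falls below it — price never covers variable cost, so the firm shuts down and loses only its fixed cost.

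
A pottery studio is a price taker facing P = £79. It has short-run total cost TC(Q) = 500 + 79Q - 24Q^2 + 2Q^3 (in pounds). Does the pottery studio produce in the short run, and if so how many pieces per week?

Variable cost is VC = 79Q - 24Q^2 + 2Q^3, so AVC = VC/Q = 79 - 24Q + 2Q^2 and MC = dTC/dQ = 79 - 48Q + 6Q^2.
AVC hits its minimum where MC = AVC, at Q = 6, giving min AVC = 79 - 24·6 + 2·6^2 = £7.
Because £79 ≥ £7, revenue can cover variable cost; the firm operates.
Set P = MC: 79 = 79 - 48Q + 6Q^2 → -48Q + 6Q^2 = 0. The roots are Q = 0 and Q = 8; the profit-maximizing output is on the rising part of MC, so Q* = 8.
Check: AVC at Q = 8 is £15 ≤ P, so revenue covers variable cost.
Profit = P·Q − TC = 79·8 − 620 = £12.

Produce at Q = 8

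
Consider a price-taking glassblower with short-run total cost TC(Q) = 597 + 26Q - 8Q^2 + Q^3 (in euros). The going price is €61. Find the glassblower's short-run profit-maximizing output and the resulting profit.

AVC = 26 - 8Q + Q^2; min AVC = €10 at Q = 4. Since P = €61 ≥ min AVC, the firm produces.
MC = 26 - 16Q + 3Q^2. Setting P = MC and taking the root on the rising branch gives Q* = 7.
TR = 61·7 = 427. TC = 597 + 133 = 730. Profit = 427 − 730 = -€303.
That loss of €303 beats the €597 the firm would lose by shutting down; producing recovers €294 of fixed cost.

Profit = -€303 at Q = 7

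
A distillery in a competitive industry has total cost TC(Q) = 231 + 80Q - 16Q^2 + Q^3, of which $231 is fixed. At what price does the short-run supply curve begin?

$16 per unit

The shutdown price is the minimum of AVC. VC = 80Q - 16Q^2 + Q^3, so AVC = 80 - 16Q + Q^2.
dAVC/dQ = -16 + 2Q = 0 gives Q = 8. min AVC = 80 - 16·8 + 8^2 = 16.
For P < $16 the firm produces nothing.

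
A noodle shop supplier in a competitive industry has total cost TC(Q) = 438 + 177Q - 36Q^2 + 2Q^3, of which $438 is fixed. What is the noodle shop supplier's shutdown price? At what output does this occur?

The firm shuts down when price falls below the minimum of average variable cost. AVC = VC/Q = 177 - 36Q + 2Q^2.
dAVC/dQ = -36 + 4Q = 0 gives Q = 9. min AVC = 177 - 36·9 + 2·9^2 = 15.
So the shutdown price is $15.

$15 per unit, at Q = 9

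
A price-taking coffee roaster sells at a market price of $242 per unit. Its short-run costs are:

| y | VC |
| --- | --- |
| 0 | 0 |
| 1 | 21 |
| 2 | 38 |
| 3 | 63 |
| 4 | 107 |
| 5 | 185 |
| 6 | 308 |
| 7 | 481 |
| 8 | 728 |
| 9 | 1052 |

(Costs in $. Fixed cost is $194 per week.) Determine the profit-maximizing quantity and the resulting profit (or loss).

y = 7; profit = $1019

Profit at each row (π = 242y − TC): y=0: -194; y=1: 27; y=2: 252; y=3: 469; y=4: 667; y=5: 831; y=6: 950; y=7: 1019; y=8: 1014; y=9: 932.
Profit is maximized at y = 7. AVC there is 481/7 = $68.71 ≤ P, so producing beats shutting down (which would give -$194).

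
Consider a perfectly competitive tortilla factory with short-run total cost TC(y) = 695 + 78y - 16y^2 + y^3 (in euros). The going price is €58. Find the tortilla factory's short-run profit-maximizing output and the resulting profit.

Profit = -€295 at y = 10

AVC = 78 - 16y + y^2; min AVC = €14 at y = 8. Since P = €58 ≥ min AVC, the firm produces.
MC = 78 - 32y + 3y^2. Setting P = MC and taking the root on the rising branch gives y* = 10.
TR = 58·10 = 580. TC = 695 + 180 = 875. Profit = 580 − 875 = -€295.
That loss of €295 beats the €695 the firm would lose by shutting down; producing recovers €400 of fixed cost.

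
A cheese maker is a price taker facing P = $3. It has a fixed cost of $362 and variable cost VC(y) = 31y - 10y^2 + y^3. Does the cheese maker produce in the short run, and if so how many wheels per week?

From TC, MC = TC'(y) = 31 - 20y + 3y^2 and AVC = VC/y = 31 - 10y + y^2.
The AVC parabola has its vertex at y = 10/2 = 5, where AVC = 31 - 10·5 + 5^2 = $6.
Since P = $3 < min AVC = $6, price fails to cover variable cost at any output.
Best response: produce nothing and absorb the $362 fixed cost.

Shut down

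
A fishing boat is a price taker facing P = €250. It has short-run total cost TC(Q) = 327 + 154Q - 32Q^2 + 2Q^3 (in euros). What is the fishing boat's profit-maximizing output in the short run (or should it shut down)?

From TC, MC = TC'(Q) = 154 - 64Q + 6Q^2 and AVC = VC/Q = 154 - 32Q + 2Q^2.
AVC hits its minimum where MC = AVC, at Q = 8, giving min AVC = 154 - 32·8 + 2·8^2 = €26.
Since P = €250 ≥ min AVC = €26, price covers variable cost and the firm should produce.
P = MC gives -96 - 64Q + 6Q^2 = 0, with roots -4/3 and 12. Take the larger (rising MC): Q* = 12.
Check: AVC at Q = 12 is €58 ≤ P, so revenue covers variable cost.
Profit = P·Q − TC = 250·12 − 1023 = €1977.

Produce at Q = 12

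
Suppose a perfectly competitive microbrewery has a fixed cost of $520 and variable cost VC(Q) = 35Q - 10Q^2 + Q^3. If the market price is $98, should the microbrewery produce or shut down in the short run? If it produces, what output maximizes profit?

Produce at Q = 9

From TC, MC = TC'(Q) = 35 - 20Q + 3Q^2 and AVC = VC/Q = 35 - 10Q + Q^2.
AVC is minimized where dAVC/dQ = -10 + 2Q = 0, at Q = 5; min AVC = 35 - 10·5 + 5^2 = $10.
P = $98 exceeds min AVC = $10, so the firm stays open.
P = MC gives -63 - 20Q + 3Q^2 = 0, with roots -7/3 and 9. Take the larger (rising MC): Q* = 9.
Check: AVC at Q = 9 is $26 ≤ P, so revenue covers variable cost.
Profit = P·Q − TC = 98·9 − 754 = $128.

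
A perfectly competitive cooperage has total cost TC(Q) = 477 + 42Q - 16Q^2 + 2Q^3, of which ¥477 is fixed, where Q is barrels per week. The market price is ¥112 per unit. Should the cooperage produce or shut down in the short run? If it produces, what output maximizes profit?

Produce at Q = 7

Variable cost is VC = 42Q - 16Q^2 + 2Q^3, so AVC = VC/Q = 42 - 16Q + 2Q^2 and MC = dTC/dQ = 42 - 32Q + 6Q^2.
AVC hits its minimum where MC = AVC, at Q = 4, giving min AVC = 42 - 16·4 + 2·4^2 = ¥10.
P = ¥112 exceeds min AVC = ¥10, so the firm stays open.
Solving P = MC: -70 - 32Q + 6Q^2 = 0 ⇒ Q = -5/3 or 7. On the upward-sloping branch, Q* = 7.
Check: AVC at Q = 7 is ¥28 ≤ P, so revenue covers variable cost.
Profit = P·Q − TC = 112·7 − 673 = ¥111.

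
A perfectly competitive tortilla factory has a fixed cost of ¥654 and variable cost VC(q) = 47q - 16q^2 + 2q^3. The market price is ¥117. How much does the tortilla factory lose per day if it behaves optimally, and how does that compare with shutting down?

Profit = -¥66 at q = 7

AVC = 47 - 16q + 2q^2 has its minimum ¥15 at q = 4; price ¥117 clears that bar, so the firm operates.
With MC = 47 - 32q + 6q^2, P = MC on the upward-sloping part at q* = 7.
TR = 117·7 = 819. TC = 654 + 231 = 885. Profit = 819 − 885 = -¥66.
Shutting down would mean losing the fixed cost of ¥654, so operating at a loss of ¥66 is better by ¥588.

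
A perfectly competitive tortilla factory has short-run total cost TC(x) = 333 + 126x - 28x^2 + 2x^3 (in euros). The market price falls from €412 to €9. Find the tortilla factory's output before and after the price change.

Output falls from 13 to 0 (the firm shuts down)

AVC = 126 - 28x + 2x^2, minimized at x = 7 where min AVC = €28. MC = 126 - 56x + 6x^2.
At P = €412 ≥ min AVC, set P = MC on the rising branch: x = 13.
At P = €9 < min AVC = €28, price no longer covers variable cost at any output, so the firm shuts down: x = 0.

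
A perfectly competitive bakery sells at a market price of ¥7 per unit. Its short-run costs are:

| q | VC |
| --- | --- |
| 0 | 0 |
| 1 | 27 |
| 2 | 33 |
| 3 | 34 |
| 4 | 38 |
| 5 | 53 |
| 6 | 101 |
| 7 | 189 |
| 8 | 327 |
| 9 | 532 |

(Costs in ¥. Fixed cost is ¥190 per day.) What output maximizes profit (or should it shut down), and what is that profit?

q = 0 (shut down); profit = -¥190

Tabulate TR − TC: q=0: -190; q=1: -210; q=2: -209; q=3: -203; q=4: -200; q=5: -208; q=6: -249; q=7: -330; q=8: -461; q=9: -659.
Profit is highest at q = 0. Equivalently, the lowest AVC in the table is 38/4 ≈ ¥9.50 at q = 4, and P = ¥7 falls below it — price never covers variable cost, so the firm shuts down and loses only its fixed cost.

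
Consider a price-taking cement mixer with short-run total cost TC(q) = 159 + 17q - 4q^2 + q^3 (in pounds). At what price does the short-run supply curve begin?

£13 per unit

Short-run supply begins at min AVC. From VC = 17q - 4q^2 + q^3, AVC = 17 - 4q + q^2.
dAVC/dq = -4 + 2q = 0 gives q = 2. min AVC = 17 - 4·2 + 2^2 = 13.
So the shutdown price is £13.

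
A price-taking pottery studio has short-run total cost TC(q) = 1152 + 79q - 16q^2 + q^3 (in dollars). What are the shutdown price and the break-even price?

Shutdown price = $15; break-even price = $127

AVC = 79 - 16q + q^2; minimized at q = 8, giving min AVC = $15. That is the shutdown price.
ATC = 1152/q + 79 - 16q + q^2. Setting dATC/dq = −1152/q^2 − 16 + 2q = 0 gives q = 12 (since 2·12^3 − 16·12^2 = 1152).
min ATC = 1152/12 + 79 − 16·12 + 12^2 = $127. That is the break-even price.
For $15 ≤ P < $127 the firm produces at a loss; below $15 it shuts down.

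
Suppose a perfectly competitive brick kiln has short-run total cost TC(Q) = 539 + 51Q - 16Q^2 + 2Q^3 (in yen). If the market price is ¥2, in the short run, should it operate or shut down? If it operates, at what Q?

Variable cost is VC = 51Q - 16Q^2 + 2Q^3, so AVC = VC/Q = 51 - 16Q + 2Q^2 and MC = dTC/dQ = 51 - 32Q + 6Q^2.
The AVC parabola has its vertex at Q = 16/4 = 4, where AVC = 51 - 16·4 + 2·4^2 = ¥19.
Since P = ¥2 < min AVC = ¥19, price fails to cover variable cost at any output.
Shutting down limits the loss to fixed cost, ¥539.

Shut down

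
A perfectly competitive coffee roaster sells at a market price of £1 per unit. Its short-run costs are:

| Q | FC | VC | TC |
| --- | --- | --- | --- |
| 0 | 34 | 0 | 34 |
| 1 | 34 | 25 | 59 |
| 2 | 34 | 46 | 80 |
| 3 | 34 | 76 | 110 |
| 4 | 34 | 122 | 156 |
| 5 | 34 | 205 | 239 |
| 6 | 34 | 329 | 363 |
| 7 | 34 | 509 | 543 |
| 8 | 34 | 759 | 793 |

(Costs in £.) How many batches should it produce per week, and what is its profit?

Q = 0 (shut down); profit = -£34

Compute π = P·Q − TC at each output: Q=0: -34; Q=1: -58; Q=2: -78; Q=3: -107; Q=4: -152; Q=5: -234; Q=6: -357; Q=7: -536; Q=8: -785.
Profit is highest at Q = 0. Equivalently, the lowest AVC in the table is 46/2 ≈ £23 at Q = 2, and P = £1 falls below it — price never covers variable cost, so the firm shuts down and loses only its fixed cost.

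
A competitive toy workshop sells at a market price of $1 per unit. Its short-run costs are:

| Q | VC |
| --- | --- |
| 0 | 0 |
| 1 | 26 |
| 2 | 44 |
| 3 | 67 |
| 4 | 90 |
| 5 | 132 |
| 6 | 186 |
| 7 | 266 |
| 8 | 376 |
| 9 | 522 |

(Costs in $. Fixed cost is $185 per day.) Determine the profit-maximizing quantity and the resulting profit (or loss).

Compute π = P·Q − TC at each output: Q=0: -185; Q=1: -210; Q=2: -227; Q=3: -249; Q=4: -271; Q=5: -312; Q=6: -365; Q=7: -444; Q=8: -553; Q=9: -698.
Profit is highest at Q = 0. Equivalently, the lowest AVC in the table is 44/2 ≈ $22 at Q = 2, and P = $1 falls below it — price never covers variable cost, so the firm shuts down and loses only its fixed cost.

Q = 0 (shut down); profit = -$185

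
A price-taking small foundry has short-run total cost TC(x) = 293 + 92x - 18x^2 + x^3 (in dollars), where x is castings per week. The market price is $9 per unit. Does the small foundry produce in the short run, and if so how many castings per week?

Variable cost is VC = 92x - 18x^2 + x^3, so AVC = VC/x = 92 - 18x + x^2 and MC = dTC/dx = 92 - 36x + 3x^2.
AVC hits its minimum where MC = AVC, at x = 9, giving min AVC = 92 - 18·9 + 9^2 = $11.
With P < min AVC ($9 < $11), every unit sold adds to the loss.
The firm minimizes its loss by shutting down and losing only its fixed cost of $293.

Shut down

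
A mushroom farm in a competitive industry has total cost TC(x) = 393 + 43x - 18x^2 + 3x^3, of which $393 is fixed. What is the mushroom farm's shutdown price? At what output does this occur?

$16 per unit, at x = 3

Short-run supply begins at min AVC. From VC = 43x - 18x^2 + 3x^3, AVC = 43 - 18x + 3x^2.
dAVC/dx = -18 + 6x = 0 gives x = 3. min AVC = 43 - 18·3 + 3·3^2 = 16.
For P < $16 the firm produces nothing.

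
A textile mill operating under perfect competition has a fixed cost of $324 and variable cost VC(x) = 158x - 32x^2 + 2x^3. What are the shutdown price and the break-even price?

Shutdown price = min AVC. AVC = 158 - 32x + 2x^2, with vertex at x = 8 and minimum $30.
ATC = 324/x + 158 - 32x + 2x^2. Setting dATC/dx = −324/x^2 − 32 + 4x = 0 gives x = 9 (since 4·9^3 − 32·9^2 = 324).
min ATC = 324/9 + 158 − 32·9 + 2·9^2 = $68. That is the break-even price.
For $30 ≤ P < $68 the firm produces at a loss; below $30 it shuts down.

Shutdown price = $30; break-even price = $68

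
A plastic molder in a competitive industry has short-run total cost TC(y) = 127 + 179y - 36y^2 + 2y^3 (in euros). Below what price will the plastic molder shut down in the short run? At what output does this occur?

€17 per unit, at y = 9

The firm shuts down when price falls below the minimum of average variable cost. AVC = VC/y = 179 - 36y + 2y^2.
dAVC/dy = -36 + 4y = 0 gives y = 9. min AVC = 179 - 36·9 + 2·9^2 = 17.
The firm shuts down for any P below €17.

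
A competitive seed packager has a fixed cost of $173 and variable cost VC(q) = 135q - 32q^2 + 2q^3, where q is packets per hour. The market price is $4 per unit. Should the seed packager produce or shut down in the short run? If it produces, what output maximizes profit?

Shut down

From TC, MC = TC'(q) = 135 - 64q + 6q^2 and AVC = VC/q = 135 - 32q + 2q^2.
AVC is minimized where dAVC/dq = -32 + 4q = 0, at q = 8; min AVC = 135 - 32·8 + 2·8^2 = $7.
P = $4 lies below min AVC = $7; no output level covers variable cost.
The firm minimizes its loss by shutting down and losing only its fixed cost of $173.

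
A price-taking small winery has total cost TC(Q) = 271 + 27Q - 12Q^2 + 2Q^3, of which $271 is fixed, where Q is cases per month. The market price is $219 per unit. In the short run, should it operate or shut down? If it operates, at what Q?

Produce at Q = 8

Variable cost is VC = 27Q - 12Q^2 + 2Q^3, so AVC = VC/Q = 27 - 12Q + 2Q^2 and MC = dTC/dQ = 27 - 24Q + 6Q^2.
AVC is minimized where dAVC/dQ = -12 + 4Q = 0, at Q = 3; min AVC = 27 - 12·3 + 2·3^2 = $9.
Since P = $219 ≥ min AVC = $9, price covers variable cost and the firm should produce.
P = MC gives -192 - 24Q + 6Q^2 = 0, with roots -4 and 8. Take the larger (rising MC): Q* = 8.
Check: AVC at Q = 8 is $59 ≤ P, so revenue covers variable cost.
Profit = P·Q − TC = 219·8 − 743 = $1009.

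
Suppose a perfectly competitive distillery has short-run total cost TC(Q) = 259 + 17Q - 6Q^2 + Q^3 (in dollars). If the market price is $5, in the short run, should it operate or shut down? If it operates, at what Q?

From TC, MC = TC'(Q) = 17 - 12Q + 3Q^2 and AVC = VC/Q = 17 - 6Q + Q^2.
The AVC parabola has its vertex at Q = 6/2 = 3, where AVC = 17 - 6·3 + 3^2 = $8.
P = $5 lies below min AVC = $8; no output level covers variable cost.
Shutting down limits the loss to fixed cost, $259.

Shut down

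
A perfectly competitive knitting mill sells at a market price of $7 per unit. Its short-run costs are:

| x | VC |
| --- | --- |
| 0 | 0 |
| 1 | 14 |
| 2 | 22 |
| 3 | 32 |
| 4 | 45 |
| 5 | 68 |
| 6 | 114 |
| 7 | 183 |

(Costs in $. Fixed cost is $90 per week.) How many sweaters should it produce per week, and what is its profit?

x = 0 (shut down); profit = -$90

Tabulate TR − TC: x=0: -90; x=1: -97; x=2: -98; x=3: -101; x=4: -107; x=5: -123; x=6: -162; x=7: -224.
Profit is highest at x = 0. Equivalently, the lowest AVC in the table is 32/3 ≈ $10.67 at x = 3, and P = $7 falls below it — price never covers variable cost, so the firm shuts down and loses only its fixed cost.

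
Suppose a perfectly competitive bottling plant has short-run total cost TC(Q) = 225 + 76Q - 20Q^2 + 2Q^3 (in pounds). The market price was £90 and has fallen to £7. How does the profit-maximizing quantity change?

Output falls from 7 to 0 (the firm shuts down)

AVC = 76 - 20Q + 2Q^2, minimized at Q = 5 where min AVC = £26. MC = 76 - 40Q + 6Q^2.
With P = £90 above the shutdown price, P = MC gives Q = 7.
At P = £7 < min AVC = £26, price no longer covers variable cost at any output, so the firm shuts down: Q = 0.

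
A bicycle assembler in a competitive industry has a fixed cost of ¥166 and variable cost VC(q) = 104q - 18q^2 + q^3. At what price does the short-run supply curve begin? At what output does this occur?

¥23 per unit, at q = 9

The firm shuts down when price falls below the minimum of average variable cost. AVC = VC/q = 104 - 18q + q^2.
dAVC/dq = -18 + 2q = 0 gives q = 9. min AVC = 104 - 18·9 + 9^2 = 23.
The firm shuts down for any P below ¥23.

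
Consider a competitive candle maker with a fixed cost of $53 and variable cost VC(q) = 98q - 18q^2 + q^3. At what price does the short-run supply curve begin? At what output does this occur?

The firm shuts down when price falls below the minimum of average variable cost. AVC = VC/q = 98 - 18q + q^2.
dAVC/dq = -18 + 2q = 0 gives q = 9. min AVC = 98 - 18·9 + 9^2 = 17.
For P < $17 the firm produces nothing.

$17 per unit, at q = 9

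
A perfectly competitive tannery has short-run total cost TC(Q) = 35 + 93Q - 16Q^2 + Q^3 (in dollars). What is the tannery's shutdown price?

$29 per unit

Short-run supply begins at min AVC. From VC = 93Q - 16Q^2 + Q^3, AVC = 93 - 16Q + Q^2.
dAVC/dQ = -16 + 2Q = 0 gives Q = 8. min AVC = 93 - 16·8 + 8^2 = 29.
For P < $29 the firm produces nothing.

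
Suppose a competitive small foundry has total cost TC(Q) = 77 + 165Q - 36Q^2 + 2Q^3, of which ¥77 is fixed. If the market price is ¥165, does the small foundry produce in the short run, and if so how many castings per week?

Produce at Q = 12

Strip out fixed cost: VC = 165Q - 36Q^2 + 2Q^3. Then AVC = 165 - 36Q + 2Q^2 and MC = 165 - 72Q + 6Q^2.
AVC hits its minimum where MC = AVC, at Q = 9, giving min AVC = 165 - 36·9 + 2·9^2 = ¥3.
Because ¥165 ≥ ¥3, revenue can cover variable cost; the firm operates.
P = MC gives -72Q + 6Q^2 = 0, with roots 0 and 12. Take the larger (rising MC): Q* = 12.
Check: AVC at Q = 12 is ¥21 ≤ P, so revenue covers variable cost.
Profit = P·Q − TC = 165·12 − 329 = ¥1651.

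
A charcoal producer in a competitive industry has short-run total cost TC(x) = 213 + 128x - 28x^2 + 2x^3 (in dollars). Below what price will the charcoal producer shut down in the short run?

$30 per unit

Short-run supply begins at min AVC. From VC = 128x - 28x^2 + 2x^3, AVC = 128 - 28x + 2x^2.
dAVC/dx = -28 + 4x = 0 gives x = 7. min AVC = 128 - 28·7 + 2·7^2 = 30.
So the shutdown price is $30.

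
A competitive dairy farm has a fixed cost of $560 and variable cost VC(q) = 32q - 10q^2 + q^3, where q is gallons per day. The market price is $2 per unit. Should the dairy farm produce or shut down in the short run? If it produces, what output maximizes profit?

Strip out fixed cost: VC = 32q - 10q^2 + q^3. Then AVC = 32 - 10q + q^2 and MC = 32 - 20q + 3q^2.
AVC is minimized where dAVC/dq = -10 + 2q = 0, at q = 5; min AVC = 32 - 10·5 + 5^2 = $7.
P = $2 lies below min AVC = $7; no output level covers variable cost.
Best response: produce nothing and absorb the $560 fixed cost.

Shut down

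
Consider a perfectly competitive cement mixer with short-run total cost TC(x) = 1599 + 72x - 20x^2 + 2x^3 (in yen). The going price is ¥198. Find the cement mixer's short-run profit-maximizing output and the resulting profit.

AVC = 72 - 20x + 2x^2 has its minimum ¥22 at x = 5; price ¥198 clears that bar, so the firm operates.
With MC = 72 - 40x + 6x^2, P = MC on the upward-sloping part at x* = 9.
TR = 198·9 = 1782. TC = 1599 + 486 = 2085. Profit = 1782 − 2085 = -¥303.
Shutting down would mean losing the fixed cost of ¥1599, so operating at a loss of ¥303 is better by ¥1296.

Profit = -¥303 at x = 9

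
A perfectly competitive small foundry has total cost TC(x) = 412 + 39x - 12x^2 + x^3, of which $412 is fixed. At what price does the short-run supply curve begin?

$3 per unit

Short-run supply begins at min AVC. From VC = 39x - 12x^2 + x^3, AVC = 39 - 12x + x^2.
At the minimum of AVC, MC = AVC. MC = 39 - 24x + 3x^2; setting MC = AVC gives 2x^2 - 12x = 0, so x = 6. min AVC = 3.
The firm shuts down for any P below $3.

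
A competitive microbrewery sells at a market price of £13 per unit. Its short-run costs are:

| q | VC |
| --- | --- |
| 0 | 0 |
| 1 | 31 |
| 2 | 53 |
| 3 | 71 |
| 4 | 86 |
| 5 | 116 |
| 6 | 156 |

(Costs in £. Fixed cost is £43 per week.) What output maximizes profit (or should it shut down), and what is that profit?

q = 0 (shut down); profit = -£43

Tabulate TR − TC: q=0: -43; q=1: -61; q=2: -70; q=3: -75; q=4: -77; q=5: -94; q=6: -121.
Profit is highest at q = 0. Equivalently, the lowest AVC in the table is 86/4 ≈ £21.50 at q = 4, and P = £13 falls below it — price never covers variable cost, so the firm shuts down and loses only its fixed cost.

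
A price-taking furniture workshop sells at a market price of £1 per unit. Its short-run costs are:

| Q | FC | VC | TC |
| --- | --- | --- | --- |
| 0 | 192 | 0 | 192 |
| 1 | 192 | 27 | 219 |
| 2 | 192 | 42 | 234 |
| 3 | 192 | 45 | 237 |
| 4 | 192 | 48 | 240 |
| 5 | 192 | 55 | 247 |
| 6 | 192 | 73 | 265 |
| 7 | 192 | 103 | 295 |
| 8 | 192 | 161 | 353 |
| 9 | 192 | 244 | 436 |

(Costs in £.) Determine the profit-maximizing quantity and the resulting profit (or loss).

Q = 0 (shut down); profit = -£192

Tabulate TR − TC: Q=0: -192; Q=1: -218; Q=2: -232; Q=3: -234; Q=4: -236; Q=5: -242; Q=6: -259; Q=7: -288; Q=8: -345; Q=9: -427.
Profit is highest at Q = 0. Equivalently, the lowest AVC in the table is 55/5 ≈ £11 at Q = 5, and P = £1 falls below it — price never covers variable cost, so the firm shuts down and loses only its fixed cost.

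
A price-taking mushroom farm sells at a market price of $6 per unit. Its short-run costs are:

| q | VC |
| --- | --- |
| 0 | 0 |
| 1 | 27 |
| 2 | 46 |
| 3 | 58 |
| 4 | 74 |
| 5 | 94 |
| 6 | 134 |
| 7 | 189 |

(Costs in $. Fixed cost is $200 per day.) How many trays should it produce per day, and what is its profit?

q = 0 (shut down); profit = -$200

Profit at each row (π = 6q − TC): q=0: -200; q=1: -221; q=2: -234; q=3: -240; q=4: -250; q=5: -264; q=6: -298; q=7: -347.
Profit is highest at q = 0. Equivalently, the lowest AVC in the table is 74/4 ≈ $18.50 at q = 4, and P = $6 falls below it — price never covers variable cost, so the firm shuts down and loses only its fixed cost.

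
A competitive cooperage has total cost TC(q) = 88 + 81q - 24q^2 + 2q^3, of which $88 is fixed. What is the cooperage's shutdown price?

The shutdown price is the minimum of AVC. VC = 81q - 24q^2 + 2q^3, so AVC = 81 - 24q + 2q^2.
At the minimum of AVC, MC = AVC. MC = 81 - 48q + 6q^2; setting MC = AVC gives 4q^2 - 24q = 0, so q = 6. min AVC = 9.
The firm shuts down for any P below $9.

$9 per unit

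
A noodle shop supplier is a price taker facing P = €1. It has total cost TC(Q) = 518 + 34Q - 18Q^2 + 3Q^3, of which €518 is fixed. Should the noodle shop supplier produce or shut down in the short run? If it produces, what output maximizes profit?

Shut down

Variable cost is VC = 34Q - 18Q^2 + 3Q^3, so AVC = VC/Q = 34 - 18Q + 3Q^2 and MC = dTC/dQ = 34 - 36Q + 9Q^2.
The AVC parabola has its vertex at Q = 18/6 = 3, where AVC = 34 - 18·3 + 3·3^2 = €7.
Since P = €1 < min AVC = €7, price fails to cover variable cost at any output.
Best response: produce nothing and absorb the €518 fixed cost.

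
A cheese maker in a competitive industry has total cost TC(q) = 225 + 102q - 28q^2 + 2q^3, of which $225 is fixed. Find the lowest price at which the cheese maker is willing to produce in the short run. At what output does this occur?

$4 per unit, at q = 7

Short-run supply begins at min AVC. From VC = 102q - 28q^2 + 2q^3, AVC = 102 - 28q + 2q^2.
At the minimum of AVC, MC = AVC. MC = 102 - 56q + 6q^2; setting MC = AVC gives 4q^2 - 28q = 0, so q = 7. min AVC = 4.
So the shutdown price is $4.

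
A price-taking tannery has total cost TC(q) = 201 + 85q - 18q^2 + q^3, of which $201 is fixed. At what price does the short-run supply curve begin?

The shutdown price is the minimum of AVC. VC = 85q - 18q^2 + q^3, so AVC = 85 - 18q + q^2.
dAVC/dq = -18 + 2q = 0 gives q = 9. min AVC = 85 - 18·9 + 9^2 = 4.
For P < $4 the firm produces nothing.

$4 per unit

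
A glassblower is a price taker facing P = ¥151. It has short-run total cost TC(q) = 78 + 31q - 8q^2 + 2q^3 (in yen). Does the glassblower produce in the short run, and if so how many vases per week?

Produce at q = 6

From TC, MC = TC'(q) = 31 - 16q + 6q^2 and AVC = VC/q = 31 - 8q + 2q^2.
AVC is minimized where dAVC/dq = -8 + 4q = 0, at q = 2; min AVC = 31 - 8·2 + 2·2^2 = ¥23.
Since P = ¥151 ≥ min AVC = ¥23, price covers variable cost and the firm should produce.
Set P = MC: 151 = 31 - 16q + 6q^2 → -120 - 16q + 6q^2 = 0. The roots are q = -10/3 and q = 6; the profit-maximizing output is on the rising part of MC, so q* = 6.
Check: AVC at q = 6 is ¥55 ≤ P, so revenue covers variable cost.
Profit = P·q − TC = 151·6 − 408 = ¥498.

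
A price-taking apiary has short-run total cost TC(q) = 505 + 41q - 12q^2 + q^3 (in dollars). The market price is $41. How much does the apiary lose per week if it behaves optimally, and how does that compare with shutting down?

Profit = -$249 at q = 8

AVC = 41 - 12q + q^2; min AVC = $5 at q = 6. Since P = $41 ≥ min AVC, the firm produces.
MC = 41 - 24q + 3q^2. Setting P = MC and taking the root on the rising branch gives q* = 8.
TR = 41·8 = 328. TC = 505 + 72 = 577. Profit = 328 − 577 = -$249.
Shutting down would mean losing the fixed cost of $505, so operating at a loss of $249 is better by $256.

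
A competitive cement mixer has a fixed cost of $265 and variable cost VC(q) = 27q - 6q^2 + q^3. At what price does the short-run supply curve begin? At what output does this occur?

Short-run supply begins at min AVC. From VC = 27q - 6q^2 + q^3, AVC = 27 - 6q + q^2.
At the minimum of AVC, MC = AVC. MC = 27 - 12q + 3q^2; setting MC = AVC gives 2q^2 - 6q = 0, so q = 3. min AVC = 18.
For P < $18 the firm produces nothing.

$18 per unit, at q = 3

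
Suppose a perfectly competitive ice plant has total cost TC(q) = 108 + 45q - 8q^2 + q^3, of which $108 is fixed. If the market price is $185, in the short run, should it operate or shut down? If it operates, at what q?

Produce at q = 10

Strip out fixed cost: VC = 45q - 8q^2 + q^3. Then AVC = 45 - 8q + q^2 and MC = 45 - 16q + 3q^2.
AVC is minimized where dAVC/dq = -8 + 2q = 0, at q = 4; min AVC = 45 - 8·4 + 4^2 = $29.
Because $185 ≥ $29, revenue can cover variable cost; the firm operates.
P = MC gives -140 - 16q + 3q^2 = 0, with roots -14/3 and 10. Take the larger (rising MC): q* = 10.
Check: AVC at q = 10 is $65 ≤ P, so revenue covers variable cost.
Profit = P·q − TC = 185·10 − 758 = $1092.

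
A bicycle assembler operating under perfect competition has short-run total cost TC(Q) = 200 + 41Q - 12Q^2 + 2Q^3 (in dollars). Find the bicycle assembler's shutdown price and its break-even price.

Shutdown price = min AVC. AVC = 41 - 12Q + 2Q^2, with vertex at Q = 3 and minimum $23.
ATC = 200/Q + 41 - 12Q + 2Q^2. Setting dATC/dQ = −200/Q^2 − 12 + 4Q = 0 gives Q = 5 (since 4·5^3 − 12·5^2 = 200).
min ATC = 200/5 + 41 − 12·5 + 2·5^2 = $71. That is the break-even price.
For $23 ≤ P < $71 the firm produces at a loss; below $23 it shuts down.

Shutdown price = $23; break-even price = $71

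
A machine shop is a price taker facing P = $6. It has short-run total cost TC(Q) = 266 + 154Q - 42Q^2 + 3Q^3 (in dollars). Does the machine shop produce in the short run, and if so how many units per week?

Shut down

Variable cost is VC = 154Q - 42Q^2 + 3Q^3, so AVC = VC/Q = 154 - 42Q + 3Q^2 and MC = dTC/dQ = 154 - 84Q + 9Q^2.
AVC is minimized where dAVC/dQ = -42 + 6Q = 0, at Q = 7; min AVC = 154 - 42·7 + 3·7^2 = $7.
P = $6 lies below min AVC = $7; no output level covers variable cost.
The firm minimizes its loss by shutting down and losing only its fixed cost of $266.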